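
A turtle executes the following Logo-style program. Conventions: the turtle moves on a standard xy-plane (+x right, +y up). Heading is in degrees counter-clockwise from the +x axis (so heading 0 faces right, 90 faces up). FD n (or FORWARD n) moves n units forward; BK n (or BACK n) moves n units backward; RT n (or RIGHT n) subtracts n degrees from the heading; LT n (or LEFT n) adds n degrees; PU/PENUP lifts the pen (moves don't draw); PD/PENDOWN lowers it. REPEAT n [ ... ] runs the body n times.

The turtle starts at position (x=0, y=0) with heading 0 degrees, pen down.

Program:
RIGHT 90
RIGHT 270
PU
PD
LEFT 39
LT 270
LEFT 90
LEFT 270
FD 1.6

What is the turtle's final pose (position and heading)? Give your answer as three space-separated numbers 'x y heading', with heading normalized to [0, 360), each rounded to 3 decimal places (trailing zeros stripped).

Executing turtle program step by step:
Start: pos=(0,0), heading=0, pen down
RT 90: heading 0 -> 270
RT 270: heading 270 -> 0
PU: pen up
PD: pen down
LT 39: heading 0 -> 39
LT 270: heading 39 -> 309
LT 90: heading 309 -> 39
LT 270: heading 39 -> 309
FD 1.6: (0,0) -> (1.007,-1.243) [heading=309, draw]
Final: pos=(1.007,-1.243), heading=309, 1 segment(s) drawn

Answer: 1.007 -1.243 309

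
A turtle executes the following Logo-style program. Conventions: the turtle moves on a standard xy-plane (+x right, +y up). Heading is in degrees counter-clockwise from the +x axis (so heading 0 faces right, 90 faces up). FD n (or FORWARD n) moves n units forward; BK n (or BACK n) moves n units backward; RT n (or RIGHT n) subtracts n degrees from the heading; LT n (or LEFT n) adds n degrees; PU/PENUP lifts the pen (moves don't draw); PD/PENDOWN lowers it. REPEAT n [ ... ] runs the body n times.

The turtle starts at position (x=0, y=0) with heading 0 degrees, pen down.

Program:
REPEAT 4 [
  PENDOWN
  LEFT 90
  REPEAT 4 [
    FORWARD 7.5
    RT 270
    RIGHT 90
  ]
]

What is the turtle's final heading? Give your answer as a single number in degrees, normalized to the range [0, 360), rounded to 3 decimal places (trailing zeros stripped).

Answer: 0

Derivation:
Executing turtle program step by step:
Start: pos=(0,0), heading=0, pen down
REPEAT 4 [
  -- iteration 1/4 --
  PD: pen down
  LT 90: heading 0 -> 90
  REPEAT 4 [
    -- iteration 1/4 --
    FD 7.5: (0,0) -> (0,7.5) [heading=90, draw]
    RT 270: heading 90 -> 180
    RT 90: heading 180 -> 90
    -- iteration 2/4 --
    FD 7.5: (0,7.5) -> (0,15) [heading=90, draw]
    RT 270: heading 90 -> 180
    RT 90: heading 180 -> 90
    -- iteration 3/4 --
    FD 7.5: (0,15) -> (0,22.5) [heading=90, draw]
    RT 270: heading 90 -> 180
    RT 90: heading 180 -> 90
    -- iteration 4/4 --
    FD 7.5: (0,22.5) -> (0,30) [heading=90, draw]
    RT 270: heading 90 -> 180
    RT 90: heading 180 -> 90
  ]
  -- iteration 2/4 --
  PD: pen down
  LT 90: heading 90 -> 180
  REPEAT 4 [
    -- iteration 1/4 --
    FD 7.5: (0,30) -> (-7.5,30) [heading=180, draw]
    RT 270: heading 180 -> 270
    RT 90: heading 270 -> 180
    -- iteration 2/4 --
    FD 7.5: (-7.5,30) -> (-15,30) [heading=180, draw]
    RT 270: heading 180 -> 270
    RT 90: heading 270 -> 180
    -- iteration 3/4 --
    FD 7.5: (-15,30) -> (-22.5,30) [heading=180, draw]
    RT 270: heading 180 -> 270
    RT 90: heading 270 -> 180
    -- iteration 4/4 --
    FD 7.5: (-22.5,30) -> (-30,30) [heading=180, draw]
    RT 270: heading 180 -> 270
    RT 90: heading 270 -> 180
  ]
  -- iteration 3/4 --
  PD: pen down
  LT 90: heading 180 -> 270
  REPEAT 4 [
    -- iteration 1/4 --
    FD 7.5: (-30,30) -> (-30,22.5) [heading=270, draw]
    RT 270: heading 270 -> 0
    RT 90: heading 0 -> 270
    -- iteration 2/4 --
    FD 7.5: (-30,22.5) -> (-30,15) [heading=270, draw]
    RT 270: heading 270 -> 0
    RT 90: heading 0 -> 270
    -- iteration 3/4 --
    FD 7.5: (-30,15) -> (-30,7.5) [heading=270, draw]
    RT 270: heading 270 -> 0
    RT 90: heading 0 -> 270
    -- iteration 4/4 --
    FD 7.5: (-30,7.5) -> (-30,0) [heading=270, draw]
    RT 270: heading 270 -> 0
    RT 90: heading 0 -> 270
  ]
  -- iteration 4/4 --
  PD: pen down
  LT 90: heading 270 -> 0
  REPEAT 4 [
    -- iteration 1/4 --
    FD 7.5: (-30,0) -> (-22.5,0) [heading=0, draw]
    RT 270: heading 0 -> 90
    RT 90: heading 90 -> 0
    -- iteration 2/4 --
    FD 7.5: (-22.5,0) -> (-15,0) [heading=0, draw]
    RT 270: heading 0 -> 90
    RT 90: heading 90 -> 0
    -- iteration 3/4 --
    FD 7.5: (-15,0) -> (-7.5,0) [heading=0, draw]
    RT 270: heading 0 -> 90
    RT 90: heading 90 -> 0
    -- iteration 4/4 --
    FD 7.5: (-7.5,0) -> (0,0) [heading=0, draw]
    RT 270: heading 0 -> 90
    RT 90: heading 90 -> 0
  ]
]
Final: pos=(0,0), heading=0, 16 segment(s) drawn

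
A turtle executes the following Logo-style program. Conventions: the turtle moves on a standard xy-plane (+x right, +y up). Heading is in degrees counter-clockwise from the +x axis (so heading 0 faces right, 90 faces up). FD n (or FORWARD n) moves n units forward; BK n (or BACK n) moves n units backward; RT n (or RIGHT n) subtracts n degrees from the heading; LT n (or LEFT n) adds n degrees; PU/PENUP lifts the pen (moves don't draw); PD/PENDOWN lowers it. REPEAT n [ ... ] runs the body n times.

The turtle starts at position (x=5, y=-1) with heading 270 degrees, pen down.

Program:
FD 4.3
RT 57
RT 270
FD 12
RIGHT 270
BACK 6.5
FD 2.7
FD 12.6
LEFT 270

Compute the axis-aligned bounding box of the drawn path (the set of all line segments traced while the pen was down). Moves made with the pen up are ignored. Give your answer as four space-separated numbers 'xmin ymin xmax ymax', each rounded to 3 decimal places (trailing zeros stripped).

Answer: 5 -18.904 18.916 -1

Derivation:
Executing turtle program step by step:
Start: pos=(5,-1), heading=270, pen down
FD 4.3: (5,-1) -> (5,-5.3) [heading=270, draw]
RT 57: heading 270 -> 213
RT 270: heading 213 -> 303
FD 12: (5,-5.3) -> (11.536,-15.364) [heading=303, draw]
RT 270: heading 303 -> 33
BK 6.5: (11.536,-15.364) -> (6.084,-18.904) [heading=33, draw]
FD 2.7: (6.084,-18.904) -> (8.349,-17.434) [heading=33, draw]
FD 12.6: (8.349,-17.434) -> (18.916,-10.571) [heading=33, draw]
LT 270: heading 33 -> 303
Final: pos=(18.916,-10.571), heading=303, 5 segment(s) drawn

Segment endpoints: x in {5, 5, 6.084, 8.349, 11.536, 18.916}, y in {-18.904, -17.434, -15.364, -10.571, -5.3, -1}
xmin=5, ymin=-18.904, xmax=18.916, ymax=-1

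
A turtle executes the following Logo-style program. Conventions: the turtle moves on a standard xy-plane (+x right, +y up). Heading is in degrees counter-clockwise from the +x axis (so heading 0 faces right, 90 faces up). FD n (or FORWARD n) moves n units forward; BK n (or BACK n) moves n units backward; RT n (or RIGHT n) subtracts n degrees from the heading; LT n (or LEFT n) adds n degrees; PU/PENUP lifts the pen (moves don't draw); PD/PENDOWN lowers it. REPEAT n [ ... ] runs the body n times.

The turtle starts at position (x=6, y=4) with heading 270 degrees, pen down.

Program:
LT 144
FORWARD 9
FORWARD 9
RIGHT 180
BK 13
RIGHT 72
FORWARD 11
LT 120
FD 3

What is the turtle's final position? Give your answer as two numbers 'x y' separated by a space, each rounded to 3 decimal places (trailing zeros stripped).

Executing turtle program step by step:
Start: pos=(6,4), heading=270, pen down
LT 144: heading 270 -> 54
FD 9: (6,4) -> (11.29,11.281) [heading=54, draw]
FD 9: (11.29,11.281) -> (16.58,18.562) [heading=54, draw]
RT 180: heading 54 -> 234
BK 13: (16.58,18.562) -> (24.221,29.08) [heading=234, draw]
RT 72: heading 234 -> 162
FD 11: (24.221,29.08) -> (13.76,32.479) [heading=162, draw]
LT 120: heading 162 -> 282
FD 3: (13.76,32.479) -> (14.383,29.544) [heading=282, draw]
Final: pos=(14.383,29.544), heading=282, 5 segment(s) drawn

Answer: 14.383 29.544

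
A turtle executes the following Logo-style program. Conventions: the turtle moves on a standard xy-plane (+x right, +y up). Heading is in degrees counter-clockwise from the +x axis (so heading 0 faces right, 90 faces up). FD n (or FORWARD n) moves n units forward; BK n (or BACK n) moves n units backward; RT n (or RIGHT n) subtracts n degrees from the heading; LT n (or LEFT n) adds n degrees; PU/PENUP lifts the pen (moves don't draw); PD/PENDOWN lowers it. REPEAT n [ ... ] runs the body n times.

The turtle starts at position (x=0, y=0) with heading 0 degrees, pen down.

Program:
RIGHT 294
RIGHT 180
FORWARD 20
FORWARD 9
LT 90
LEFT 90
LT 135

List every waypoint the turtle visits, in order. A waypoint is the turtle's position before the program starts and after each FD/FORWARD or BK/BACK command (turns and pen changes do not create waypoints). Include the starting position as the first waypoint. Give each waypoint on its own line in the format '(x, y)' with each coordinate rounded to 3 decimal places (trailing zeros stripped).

Answer: (0, 0)
(-8.135, -18.271)
(-11.795, -26.493)

Derivation:
Executing turtle program step by step:
Start: pos=(0,0), heading=0, pen down
RT 294: heading 0 -> 66
RT 180: heading 66 -> 246
FD 20: (0,0) -> (-8.135,-18.271) [heading=246, draw]
FD 9: (-8.135,-18.271) -> (-11.795,-26.493) [heading=246, draw]
LT 90: heading 246 -> 336
LT 90: heading 336 -> 66
LT 135: heading 66 -> 201
Final: pos=(-11.795,-26.493), heading=201, 2 segment(s) drawn
Waypoints (3 total):
(0, 0)
(-8.135, -18.271)
(-11.795, -26.493)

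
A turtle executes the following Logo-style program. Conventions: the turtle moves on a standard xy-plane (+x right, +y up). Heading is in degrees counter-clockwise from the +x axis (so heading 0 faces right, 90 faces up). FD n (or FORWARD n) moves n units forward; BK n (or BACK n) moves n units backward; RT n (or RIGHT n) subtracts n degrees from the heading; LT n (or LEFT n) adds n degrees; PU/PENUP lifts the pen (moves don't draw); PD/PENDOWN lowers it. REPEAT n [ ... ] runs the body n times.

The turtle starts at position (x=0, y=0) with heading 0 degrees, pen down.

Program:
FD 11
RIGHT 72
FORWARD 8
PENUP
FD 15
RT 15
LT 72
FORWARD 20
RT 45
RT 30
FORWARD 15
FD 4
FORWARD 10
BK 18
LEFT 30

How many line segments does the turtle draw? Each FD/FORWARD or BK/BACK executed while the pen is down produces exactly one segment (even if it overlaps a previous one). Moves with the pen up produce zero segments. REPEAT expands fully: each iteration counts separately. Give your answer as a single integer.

Executing turtle program step by step:
Start: pos=(0,0), heading=0, pen down
FD 11: (0,0) -> (11,0) [heading=0, draw]
RT 72: heading 0 -> 288
FD 8: (11,0) -> (13.472,-7.608) [heading=288, draw]
PU: pen up
FD 15: (13.472,-7.608) -> (18.107,-21.874) [heading=288, move]
RT 15: heading 288 -> 273
LT 72: heading 273 -> 345
FD 20: (18.107,-21.874) -> (37.426,-27.051) [heading=345, move]
RT 45: heading 345 -> 300
RT 30: heading 300 -> 270
FD 15: (37.426,-27.051) -> (37.426,-42.051) [heading=270, move]
FD 4: (37.426,-42.051) -> (37.426,-46.051) [heading=270, move]
FD 10: (37.426,-46.051) -> (37.426,-56.051) [heading=270, move]
BK 18: (37.426,-56.051) -> (37.426,-38.051) [heading=270, move]
LT 30: heading 270 -> 300
Final: pos=(37.426,-38.051), heading=300, 2 segment(s) drawn
Segments drawn: 2

Answer: 2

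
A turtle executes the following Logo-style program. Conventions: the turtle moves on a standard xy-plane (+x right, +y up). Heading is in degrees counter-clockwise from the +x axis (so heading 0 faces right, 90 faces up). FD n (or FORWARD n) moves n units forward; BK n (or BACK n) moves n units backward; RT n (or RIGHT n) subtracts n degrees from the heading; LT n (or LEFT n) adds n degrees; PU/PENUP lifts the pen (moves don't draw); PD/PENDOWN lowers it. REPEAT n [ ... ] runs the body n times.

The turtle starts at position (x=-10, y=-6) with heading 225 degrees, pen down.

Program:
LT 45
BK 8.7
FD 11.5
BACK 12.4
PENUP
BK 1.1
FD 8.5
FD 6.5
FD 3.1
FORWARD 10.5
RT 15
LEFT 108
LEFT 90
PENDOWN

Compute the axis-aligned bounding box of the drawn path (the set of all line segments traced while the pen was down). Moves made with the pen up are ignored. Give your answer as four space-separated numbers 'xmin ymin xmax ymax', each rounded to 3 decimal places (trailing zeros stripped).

Executing turtle program step by step:
Start: pos=(-10,-6), heading=225, pen down
LT 45: heading 225 -> 270
BK 8.7: (-10,-6) -> (-10,2.7) [heading=270, draw]
FD 11.5: (-10,2.7) -> (-10,-8.8) [heading=270, draw]
BK 12.4: (-10,-8.8) -> (-10,3.6) [heading=270, draw]
PU: pen up
BK 1.1: (-10,3.6) -> (-10,4.7) [heading=270, move]
FD 8.5: (-10,4.7) -> (-10,-3.8) [heading=270, move]
FD 6.5: (-10,-3.8) -> (-10,-10.3) [heading=270, move]
FD 3.1: (-10,-10.3) -> (-10,-13.4) [heading=270, move]
FD 10.5: (-10,-13.4) -> (-10,-23.9) [heading=270, move]
RT 15: heading 270 -> 255
LT 108: heading 255 -> 3
LT 90: heading 3 -> 93
PD: pen down
Final: pos=(-10,-23.9), heading=93, 3 segment(s) drawn

Segment endpoints: x in {-10, -10}, y in {-8.8, -6, 2.7, 3.6}
xmin=-10, ymin=-8.8, xmax=-10, ymax=3.6

Answer: -10 -8.8 -10 3.6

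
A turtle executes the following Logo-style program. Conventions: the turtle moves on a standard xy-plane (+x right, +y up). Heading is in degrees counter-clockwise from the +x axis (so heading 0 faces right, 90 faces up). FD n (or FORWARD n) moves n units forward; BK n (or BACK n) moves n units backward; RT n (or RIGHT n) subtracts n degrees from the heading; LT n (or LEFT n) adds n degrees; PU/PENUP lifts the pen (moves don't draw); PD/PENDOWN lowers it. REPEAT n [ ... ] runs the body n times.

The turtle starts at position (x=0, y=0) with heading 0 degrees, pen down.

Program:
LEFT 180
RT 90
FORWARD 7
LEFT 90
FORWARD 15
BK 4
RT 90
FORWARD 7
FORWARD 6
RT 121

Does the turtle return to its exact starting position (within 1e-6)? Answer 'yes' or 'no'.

Answer: no

Derivation:
Executing turtle program step by step:
Start: pos=(0,0), heading=0, pen down
LT 180: heading 0 -> 180
RT 90: heading 180 -> 90
FD 7: (0,0) -> (0,7) [heading=90, draw]
LT 90: heading 90 -> 180
FD 15: (0,7) -> (-15,7) [heading=180, draw]
BK 4: (-15,7) -> (-11,7) [heading=180, draw]
RT 90: heading 180 -> 90
FD 7: (-11,7) -> (-11,14) [heading=90, draw]
FD 6: (-11,14) -> (-11,20) [heading=90, draw]
RT 121: heading 90 -> 329
Final: pos=(-11,20), heading=329, 5 segment(s) drawn

Start position: (0, 0)
Final position: (-11, 20)
Distance = 22.825; >= 1e-6 -> NOT closed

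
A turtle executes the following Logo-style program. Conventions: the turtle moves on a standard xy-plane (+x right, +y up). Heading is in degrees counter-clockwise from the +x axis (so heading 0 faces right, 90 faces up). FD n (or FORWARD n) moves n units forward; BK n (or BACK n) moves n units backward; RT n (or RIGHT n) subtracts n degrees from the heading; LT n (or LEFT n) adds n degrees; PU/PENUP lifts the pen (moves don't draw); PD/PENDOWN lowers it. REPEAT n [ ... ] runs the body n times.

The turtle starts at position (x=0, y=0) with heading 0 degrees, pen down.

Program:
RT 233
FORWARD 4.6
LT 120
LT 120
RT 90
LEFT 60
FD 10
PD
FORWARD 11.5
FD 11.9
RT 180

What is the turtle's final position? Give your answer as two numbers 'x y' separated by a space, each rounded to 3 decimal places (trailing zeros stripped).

Answer: 27.977 -9.377

Derivation:
Executing turtle program step by step:
Start: pos=(0,0), heading=0, pen down
RT 233: heading 0 -> 127
FD 4.6: (0,0) -> (-2.768,3.674) [heading=127, draw]
LT 120: heading 127 -> 247
LT 120: heading 247 -> 7
RT 90: heading 7 -> 277
LT 60: heading 277 -> 337
FD 10: (-2.768,3.674) -> (6.437,-0.234) [heading=337, draw]
PD: pen down
FD 11.5: (6.437,-0.234) -> (17.023,-4.727) [heading=337, draw]
FD 11.9: (17.023,-4.727) -> (27.977,-9.377) [heading=337, draw]
RT 180: heading 337 -> 157
Final: pos=(27.977,-9.377), heading=157, 4 segment(s) drawn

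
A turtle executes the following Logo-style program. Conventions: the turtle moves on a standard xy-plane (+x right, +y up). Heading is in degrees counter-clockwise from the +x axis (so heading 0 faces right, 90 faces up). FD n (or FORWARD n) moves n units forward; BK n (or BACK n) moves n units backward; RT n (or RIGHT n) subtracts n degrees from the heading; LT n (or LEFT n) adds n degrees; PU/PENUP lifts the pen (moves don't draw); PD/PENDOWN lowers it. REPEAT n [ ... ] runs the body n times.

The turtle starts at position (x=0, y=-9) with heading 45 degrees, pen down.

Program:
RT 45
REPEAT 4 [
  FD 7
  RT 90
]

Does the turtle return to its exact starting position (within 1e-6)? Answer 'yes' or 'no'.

Answer: yes

Derivation:
Executing turtle program step by step:
Start: pos=(0,-9), heading=45, pen down
RT 45: heading 45 -> 0
REPEAT 4 [
  -- iteration 1/4 --
  FD 7: (0,-9) -> (7,-9) [heading=0, draw]
  RT 90: heading 0 -> 270
  -- iteration 2/4 --
  FD 7: (7,-9) -> (7,-16) [heading=270, draw]
  RT 90: heading 270 -> 180
  -- iteration 3/4 --
  FD 7: (7,-16) -> (0,-16) [heading=180, draw]
  RT 90: heading 180 -> 90
  -- iteration 4/4 --
  FD 7: (0,-16) -> (0,-9) [heading=90, draw]
  RT 90: heading 90 -> 0
]
Final: pos=(0,-9), heading=0, 4 segment(s) drawn

Start position: (0, -9)
Final position: (0, -9)
Distance = 0; < 1e-6 -> CLOSED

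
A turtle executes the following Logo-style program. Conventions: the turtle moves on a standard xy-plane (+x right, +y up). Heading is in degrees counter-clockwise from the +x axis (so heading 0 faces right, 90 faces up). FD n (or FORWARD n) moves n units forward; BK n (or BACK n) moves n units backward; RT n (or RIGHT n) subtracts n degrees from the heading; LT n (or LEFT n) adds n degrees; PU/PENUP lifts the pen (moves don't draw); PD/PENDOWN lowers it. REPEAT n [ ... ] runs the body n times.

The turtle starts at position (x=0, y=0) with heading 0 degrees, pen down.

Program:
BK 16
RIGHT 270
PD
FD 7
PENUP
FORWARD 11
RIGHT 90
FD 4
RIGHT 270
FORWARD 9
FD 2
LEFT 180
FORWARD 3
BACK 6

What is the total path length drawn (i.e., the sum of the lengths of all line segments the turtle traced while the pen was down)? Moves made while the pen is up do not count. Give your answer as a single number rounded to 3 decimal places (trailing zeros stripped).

Answer: 23

Derivation:
Executing turtle program step by step:
Start: pos=(0,0), heading=0, pen down
BK 16: (0,0) -> (-16,0) [heading=0, draw]
RT 270: heading 0 -> 90
PD: pen down
FD 7: (-16,0) -> (-16,7) [heading=90, draw]
PU: pen up
FD 11: (-16,7) -> (-16,18) [heading=90, move]
RT 90: heading 90 -> 0
FD 4: (-16,18) -> (-12,18) [heading=0, move]
RT 270: heading 0 -> 90
FD 9: (-12,18) -> (-12,27) [heading=90, move]
FD 2: (-12,27) -> (-12,29) [heading=90, move]
LT 180: heading 90 -> 270
FD 3: (-12,29) -> (-12,26) [heading=270, move]
BK 6: (-12,26) -> (-12,32) [heading=270, move]
Final: pos=(-12,32), heading=270, 2 segment(s) drawn

Segment lengths:
  seg 1: (0,0) -> (-16,0), length = 16
  seg 2: (-16,0) -> (-16,7), length = 7
Total = 23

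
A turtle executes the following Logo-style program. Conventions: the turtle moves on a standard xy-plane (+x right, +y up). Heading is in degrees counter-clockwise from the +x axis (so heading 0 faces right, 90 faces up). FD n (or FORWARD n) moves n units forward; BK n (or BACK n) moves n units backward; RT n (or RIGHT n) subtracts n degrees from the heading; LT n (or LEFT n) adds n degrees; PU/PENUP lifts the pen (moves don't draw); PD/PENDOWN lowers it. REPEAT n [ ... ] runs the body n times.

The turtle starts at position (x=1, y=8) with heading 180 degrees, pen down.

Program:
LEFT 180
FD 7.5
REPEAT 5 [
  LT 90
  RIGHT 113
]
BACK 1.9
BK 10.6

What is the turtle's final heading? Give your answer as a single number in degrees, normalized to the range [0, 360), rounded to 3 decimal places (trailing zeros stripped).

Executing turtle program step by step:
Start: pos=(1,8), heading=180, pen down
LT 180: heading 180 -> 0
FD 7.5: (1,8) -> (8.5,8) [heading=0, draw]
REPEAT 5 [
  -- iteration 1/5 --
  LT 90: heading 0 -> 90
  RT 113: heading 90 -> 337
  -- iteration 2/5 --
  LT 90: heading 337 -> 67
  RT 113: heading 67 -> 314
  -- iteration 3/5 --
  LT 90: heading 314 -> 44
  RT 113: heading 44 -> 291
  -- iteration 4/5 --
  LT 90: heading 291 -> 21
  RT 113: heading 21 -> 268
  -- iteration 5/5 --
  LT 90: heading 268 -> 358
  RT 113: heading 358 -> 245
]
BK 1.9: (8.5,8) -> (9.303,9.722) [heading=245, draw]
BK 10.6: (9.303,9.722) -> (13.783,19.329) [heading=245, draw]
Final: pos=(13.783,19.329), heading=245, 3 segment(s) drawn

Answer: 245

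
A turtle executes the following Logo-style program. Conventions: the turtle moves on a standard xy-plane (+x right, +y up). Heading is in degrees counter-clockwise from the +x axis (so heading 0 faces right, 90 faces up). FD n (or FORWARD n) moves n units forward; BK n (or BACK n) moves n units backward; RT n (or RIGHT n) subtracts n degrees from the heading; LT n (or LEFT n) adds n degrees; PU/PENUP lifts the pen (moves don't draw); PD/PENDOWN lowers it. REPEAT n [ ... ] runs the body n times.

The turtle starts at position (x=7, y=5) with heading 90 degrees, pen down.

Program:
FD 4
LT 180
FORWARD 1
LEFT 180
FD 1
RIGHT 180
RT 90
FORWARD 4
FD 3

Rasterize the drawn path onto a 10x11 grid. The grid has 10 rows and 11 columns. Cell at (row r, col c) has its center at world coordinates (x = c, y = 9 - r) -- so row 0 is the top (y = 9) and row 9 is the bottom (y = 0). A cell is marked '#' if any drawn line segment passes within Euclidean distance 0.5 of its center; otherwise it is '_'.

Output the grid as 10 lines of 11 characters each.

Segment 0: (7,5) -> (7,9)
Segment 1: (7,9) -> (7,8)
Segment 2: (7,8) -> (7,9)
Segment 3: (7,9) -> (3,9)
Segment 4: (3,9) -> (0,9)

Answer: ########___
_______#___
_______#___
_______#___
_______#___
___________
___________
___________
___________
___________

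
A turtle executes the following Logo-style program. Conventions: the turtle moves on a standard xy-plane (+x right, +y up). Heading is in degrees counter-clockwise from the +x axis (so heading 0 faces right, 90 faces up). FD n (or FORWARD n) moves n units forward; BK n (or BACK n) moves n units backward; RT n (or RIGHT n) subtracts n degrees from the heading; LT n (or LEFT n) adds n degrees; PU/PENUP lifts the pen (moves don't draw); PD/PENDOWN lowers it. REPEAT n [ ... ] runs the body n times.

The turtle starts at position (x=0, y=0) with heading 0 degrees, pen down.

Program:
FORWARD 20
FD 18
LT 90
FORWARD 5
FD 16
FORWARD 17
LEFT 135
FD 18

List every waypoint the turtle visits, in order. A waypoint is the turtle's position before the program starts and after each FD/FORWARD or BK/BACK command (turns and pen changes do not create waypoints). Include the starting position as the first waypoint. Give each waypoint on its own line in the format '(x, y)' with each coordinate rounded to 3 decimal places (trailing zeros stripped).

Answer: (0, 0)
(20, 0)
(38, 0)
(38, 5)
(38, 21)
(38, 38)
(25.272, 25.272)

Derivation:
Executing turtle program step by step:
Start: pos=(0,0), heading=0, pen down
FD 20: (0,0) -> (20,0) [heading=0, draw]
FD 18: (20,0) -> (38,0) [heading=0, draw]
LT 90: heading 0 -> 90
FD 5: (38,0) -> (38,5) [heading=90, draw]
FD 16: (38,5) -> (38,21) [heading=90, draw]
FD 17: (38,21) -> (38,38) [heading=90, draw]
LT 135: heading 90 -> 225
FD 18: (38,38) -> (25.272,25.272) [heading=225, draw]
Final: pos=(25.272,25.272), heading=225, 6 segment(s) drawn
Waypoints (7 total):
(0, 0)
(20, 0)
(38, 0)
(38, 5)
(38, 21)
(38, 38)
(25.272, 25.272)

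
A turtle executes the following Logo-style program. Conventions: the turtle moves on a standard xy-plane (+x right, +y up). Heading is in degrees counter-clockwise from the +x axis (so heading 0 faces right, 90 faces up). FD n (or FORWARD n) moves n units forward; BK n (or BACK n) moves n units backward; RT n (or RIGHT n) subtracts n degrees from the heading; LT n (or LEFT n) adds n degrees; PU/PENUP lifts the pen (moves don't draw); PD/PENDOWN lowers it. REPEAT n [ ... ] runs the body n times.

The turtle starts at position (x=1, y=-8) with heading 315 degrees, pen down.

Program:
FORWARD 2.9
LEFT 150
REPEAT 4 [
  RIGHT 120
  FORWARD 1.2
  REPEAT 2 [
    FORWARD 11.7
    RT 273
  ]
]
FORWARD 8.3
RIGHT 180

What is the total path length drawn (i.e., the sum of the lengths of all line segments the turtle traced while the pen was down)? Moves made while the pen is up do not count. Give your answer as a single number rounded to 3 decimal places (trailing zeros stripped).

Answer: 109.6

Derivation:
Executing turtle program step by step:
Start: pos=(1,-8), heading=315, pen down
FD 2.9: (1,-8) -> (3.051,-10.051) [heading=315, draw]
LT 150: heading 315 -> 105
REPEAT 4 [
  -- iteration 1/4 --
  RT 120: heading 105 -> 345
  FD 1.2: (3.051,-10.051) -> (4.21,-10.361) [heading=345, draw]
  REPEAT 2 [
    -- iteration 1/2 --
    FD 11.7: (4.21,-10.361) -> (15.511,-13.389) [heading=345, draw]
    RT 273: heading 345 -> 72
    -- iteration 2/2 --
    FD 11.7: (15.511,-13.389) -> (19.127,-2.262) [heading=72, draw]
    RT 273: heading 72 -> 159
  ]
  -- iteration 2/4 --
  RT 120: heading 159 -> 39
  FD 1.2: (19.127,-2.262) -> (20.059,-1.507) [heading=39, draw]
  REPEAT 2 [
    -- iteration 1/2 --
    FD 11.7: (20.059,-1.507) -> (29.152,5.856) [heading=39, draw]
    RT 273: heading 39 -> 126
    -- iteration 2/2 --
    FD 11.7: (29.152,5.856) -> (22.275,15.322) [heading=126, draw]
    RT 273: heading 126 -> 213
  ]
  -- iteration 3/4 --
  RT 120: heading 213 -> 93
  FD 1.2: (22.275,15.322) -> (22.212,16.52) [heading=93, draw]
  REPEAT 2 [
    -- iteration 1/2 --
    FD 11.7: (22.212,16.52) -> (21.6,28.204) [heading=93, draw]
    RT 273: heading 93 -> 180
    -- iteration 2/2 --
    FD 11.7: (21.6,28.204) -> (9.9,28.204) [heading=180, draw]
    RT 273: heading 180 -> 267
  ]
  -- iteration 4/4 --
  RT 120: heading 267 -> 147
  FD 1.2: (9.9,28.204) -> (8.893,28.858) [heading=147, draw]
  REPEAT 2 [
    -- iteration 1/2 --
    FD 11.7: (8.893,28.858) -> (-0.919,35.23) [heading=147, draw]
    RT 273: heading 147 -> 234
    -- iteration 2/2 --
    FD 11.7: (-0.919,35.23) -> (-7.796,25.764) [heading=234, draw]
    RT 273: heading 234 -> 321
  ]
]
FD 8.3: (-7.796,25.764) -> (-1.346,20.541) [heading=321, draw]
RT 180: heading 321 -> 141
Final: pos=(-1.346,20.541), heading=141, 14 segment(s) drawn

Segment lengths:
  seg 1: (1,-8) -> (3.051,-10.051), length = 2.9
  seg 2: (3.051,-10.051) -> (4.21,-10.361), length = 1.2
  seg 3: (4.21,-10.361) -> (15.511,-13.389), length = 11.7
  seg 4: (15.511,-13.389) -> (19.127,-2.262), length = 11.7
  seg 5: (19.127,-2.262) -> (20.059,-1.507), length = 1.2
  seg 6: (20.059,-1.507) -> (29.152,5.856), length = 11.7
  seg 7: (29.152,5.856) -> (22.275,15.322), length = 11.7
  seg 8: (22.275,15.322) -> (22.212,16.52), length = 1.2
  seg 9: (22.212,16.52) -> (21.6,28.204), length = 11.7
  seg 10: (21.6,28.204) -> (9.9,28.204), length = 11.7
  seg 11: (9.9,28.204) -> (8.893,28.858), length = 1.2
  seg 12: (8.893,28.858) -> (-0.919,35.23), length = 11.7
  seg 13: (-0.919,35.23) -> (-7.796,25.764), length = 11.7
  seg 14: (-7.796,25.764) -> (-1.346,20.541), length = 8.3
Total = 109.6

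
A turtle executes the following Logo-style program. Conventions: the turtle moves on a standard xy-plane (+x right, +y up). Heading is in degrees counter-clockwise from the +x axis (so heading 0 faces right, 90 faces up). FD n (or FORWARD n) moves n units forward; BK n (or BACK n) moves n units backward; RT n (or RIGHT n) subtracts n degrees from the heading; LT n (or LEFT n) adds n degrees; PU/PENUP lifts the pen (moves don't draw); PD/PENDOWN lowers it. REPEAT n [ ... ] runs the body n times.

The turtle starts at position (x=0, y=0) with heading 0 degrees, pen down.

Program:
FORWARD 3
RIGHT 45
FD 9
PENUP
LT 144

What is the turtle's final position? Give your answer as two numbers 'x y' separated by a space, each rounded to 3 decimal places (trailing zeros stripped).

Executing turtle program step by step:
Start: pos=(0,0), heading=0, pen down
FD 3: (0,0) -> (3,0) [heading=0, draw]
RT 45: heading 0 -> 315
FD 9: (3,0) -> (9.364,-6.364) [heading=315, draw]
PU: pen up
LT 144: heading 315 -> 99
Final: pos=(9.364,-6.364), heading=99, 2 segment(s) drawn

Answer: 9.364 -6.364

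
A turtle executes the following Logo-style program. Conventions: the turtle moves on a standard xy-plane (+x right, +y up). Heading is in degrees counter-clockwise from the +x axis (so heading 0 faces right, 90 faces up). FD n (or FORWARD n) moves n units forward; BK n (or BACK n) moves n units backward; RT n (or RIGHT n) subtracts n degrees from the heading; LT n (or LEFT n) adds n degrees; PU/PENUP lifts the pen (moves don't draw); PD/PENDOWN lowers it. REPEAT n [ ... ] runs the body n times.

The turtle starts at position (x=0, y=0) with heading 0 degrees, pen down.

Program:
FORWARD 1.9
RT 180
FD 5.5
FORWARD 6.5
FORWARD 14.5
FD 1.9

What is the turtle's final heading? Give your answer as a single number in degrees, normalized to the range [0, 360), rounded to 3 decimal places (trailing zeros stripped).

Answer: 180

Derivation:
Executing turtle program step by step:
Start: pos=(0,0), heading=0, pen down
FD 1.9: (0,0) -> (1.9,0) [heading=0, draw]
RT 180: heading 0 -> 180
FD 5.5: (1.9,0) -> (-3.6,0) [heading=180, draw]
FD 6.5: (-3.6,0) -> (-10.1,0) [heading=180, draw]
FD 14.5: (-10.1,0) -> (-24.6,0) [heading=180, draw]
FD 1.9: (-24.6,0) -> (-26.5,0) [heading=180, draw]
Final: pos=(-26.5,0), heading=180, 5 segment(s) drawn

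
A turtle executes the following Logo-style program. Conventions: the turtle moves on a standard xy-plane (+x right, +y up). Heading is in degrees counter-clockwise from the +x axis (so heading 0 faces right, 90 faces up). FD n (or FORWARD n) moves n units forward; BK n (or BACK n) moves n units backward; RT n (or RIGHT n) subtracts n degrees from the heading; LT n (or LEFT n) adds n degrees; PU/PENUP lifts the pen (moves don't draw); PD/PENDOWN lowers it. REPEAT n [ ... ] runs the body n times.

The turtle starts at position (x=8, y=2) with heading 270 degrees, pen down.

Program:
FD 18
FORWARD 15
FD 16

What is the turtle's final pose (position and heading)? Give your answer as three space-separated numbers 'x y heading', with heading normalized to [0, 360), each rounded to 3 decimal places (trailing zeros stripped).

Answer: 8 -47 270

Derivation:
Executing turtle program step by step:
Start: pos=(8,2), heading=270, pen down
FD 18: (8,2) -> (8,-16) [heading=270, draw]
FD 15: (8,-16) -> (8,-31) [heading=270, draw]
FD 16: (8,-31) -> (8,-47) [heading=270, draw]
Final: pos=(8,-47), heading=270, 3 segment(s) drawn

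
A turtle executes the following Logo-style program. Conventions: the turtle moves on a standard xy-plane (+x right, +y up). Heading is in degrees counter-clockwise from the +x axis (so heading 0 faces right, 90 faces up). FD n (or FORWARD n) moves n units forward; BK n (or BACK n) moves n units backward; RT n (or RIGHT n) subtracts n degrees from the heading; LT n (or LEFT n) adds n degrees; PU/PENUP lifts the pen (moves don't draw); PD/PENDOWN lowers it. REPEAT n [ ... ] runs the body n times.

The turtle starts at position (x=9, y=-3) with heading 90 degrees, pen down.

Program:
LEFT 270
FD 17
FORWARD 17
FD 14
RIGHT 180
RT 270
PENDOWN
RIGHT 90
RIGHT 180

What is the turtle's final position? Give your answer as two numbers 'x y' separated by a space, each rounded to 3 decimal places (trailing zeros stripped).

Executing turtle program step by step:
Start: pos=(9,-3), heading=90, pen down
LT 270: heading 90 -> 0
FD 17: (9,-3) -> (26,-3) [heading=0, draw]
FD 17: (26,-3) -> (43,-3) [heading=0, draw]
FD 14: (43,-3) -> (57,-3) [heading=0, draw]
RT 180: heading 0 -> 180
RT 270: heading 180 -> 270
PD: pen down
RT 90: heading 270 -> 180
RT 180: heading 180 -> 0
Final: pos=(57,-3), heading=0, 3 segment(s) drawn

Answer: 57 -3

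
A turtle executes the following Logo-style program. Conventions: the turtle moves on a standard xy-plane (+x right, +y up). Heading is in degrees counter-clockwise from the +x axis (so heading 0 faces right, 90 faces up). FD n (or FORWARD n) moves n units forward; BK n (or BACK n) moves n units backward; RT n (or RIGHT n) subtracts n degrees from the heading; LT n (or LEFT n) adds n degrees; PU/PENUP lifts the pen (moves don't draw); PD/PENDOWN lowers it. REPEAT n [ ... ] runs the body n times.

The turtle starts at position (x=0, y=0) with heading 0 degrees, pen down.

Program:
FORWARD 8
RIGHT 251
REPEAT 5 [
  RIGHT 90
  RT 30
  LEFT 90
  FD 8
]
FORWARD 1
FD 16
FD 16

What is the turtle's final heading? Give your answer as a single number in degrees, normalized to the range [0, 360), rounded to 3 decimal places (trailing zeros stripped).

Executing turtle program step by step:
Start: pos=(0,0), heading=0, pen down
FD 8: (0,0) -> (8,0) [heading=0, draw]
RT 251: heading 0 -> 109
REPEAT 5 [
  -- iteration 1/5 --
  RT 90: heading 109 -> 19
  RT 30: heading 19 -> 349
  LT 90: heading 349 -> 79
  FD 8: (8,0) -> (9.526,7.853) [heading=79, draw]
  -- iteration 2/5 --
  RT 90: heading 79 -> 349
  RT 30: heading 349 -> 319
  LT 90: heading 319 -> 49
  FD 8: (9.526,7.853) -> (14.775,13.891) [heading=49, draw]
  -- iteration 3/5 --
  RT 90: heading 49 -> 319
  RT 30: heading 319 -> 289
  LT 90: heading 289 -> 19
  FD 8: (14.775,13.891) -> (22.339,16.495) [heading=19, draw]
  -- iteration 4/5 --
  RT 90: heading 19 -> 289
  RT 30: heading 289 -> 259
  LT 90: heading 259 -> 349
  FD 8: (22.339,16.495) -> (30.192,14.969) [heading=349, draw]
  -- iteration 5/5 --
  RT 90: heading 349 -> 259
  RT 30: heading 259 -> 229
  LT 90: heading 229 -> 319
  FD 8: (30.192,14.969) -> (36.23,9.72) [heading=319, draw]
]
FD 1: (36.23,9.72) -> (36.984,9.064) [heading=319, draw]
FD 16: (36.984,9.064) -> (49.06,-1.433) [heading=319, draw]
FD 16: (49.06,-1.433) -> (61.135,-11.93) [heading=319, draw]
Final: pos=(61.135,-11.93), heading=319, 9 segment(s) drawn

Answer: 319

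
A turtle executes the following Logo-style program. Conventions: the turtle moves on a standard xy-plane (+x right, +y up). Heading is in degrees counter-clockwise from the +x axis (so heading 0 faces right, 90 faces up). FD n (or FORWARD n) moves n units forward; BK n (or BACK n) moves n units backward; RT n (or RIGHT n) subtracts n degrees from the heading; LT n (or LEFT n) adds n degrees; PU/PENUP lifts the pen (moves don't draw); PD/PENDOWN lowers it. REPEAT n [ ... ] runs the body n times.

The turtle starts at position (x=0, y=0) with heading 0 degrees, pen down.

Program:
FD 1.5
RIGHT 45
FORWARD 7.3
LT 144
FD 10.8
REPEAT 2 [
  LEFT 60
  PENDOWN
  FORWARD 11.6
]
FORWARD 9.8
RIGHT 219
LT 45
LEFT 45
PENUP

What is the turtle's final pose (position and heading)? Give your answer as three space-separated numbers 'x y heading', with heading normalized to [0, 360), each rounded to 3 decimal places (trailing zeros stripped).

Executing turtle program step by step:
Start: pos=(0,0), heading=0, pen down
FD 1.5: (0,0) -> (1.5,0) [heading=0, draw]
RT 45: heading 0 -> 315
FD 7.3: (1.5,0) -> (6.662,-5.162) [heading=315, draw]
LT 144: heading 315 -> 99
FD 10.8: (6.662,-5.162) -> (4.972,5.505) [heading=99, draw]
REPEAT 2 [
  -- iteration 1/2 --
  LT 60: heading 99 -> 159
  PD: pen down
  FD 11.6: (4.972,5.505) -> (-5.857,9.662) [heading=159, draw]
  -- iteration 2/2 --
  LT 60: heading 159 -> 219
  PD: pen down
  FD 11.6: (-5.857,9.662) -> (-14.872,2.362) [heading=219, draw]
]
FD 9.8: (-14.872,2.362) -> (-22.488,-3.805) [heading=219, draw]
RT 219: heading 219 -> 0
LT 45: heading 0 -> 45
LT 45: heading 45 -> 90
PU: pen up
Final: pos=(-22.488,-3.805), heading=90, 6 segment(s) drawn

Answer: -22.488 -3.805 90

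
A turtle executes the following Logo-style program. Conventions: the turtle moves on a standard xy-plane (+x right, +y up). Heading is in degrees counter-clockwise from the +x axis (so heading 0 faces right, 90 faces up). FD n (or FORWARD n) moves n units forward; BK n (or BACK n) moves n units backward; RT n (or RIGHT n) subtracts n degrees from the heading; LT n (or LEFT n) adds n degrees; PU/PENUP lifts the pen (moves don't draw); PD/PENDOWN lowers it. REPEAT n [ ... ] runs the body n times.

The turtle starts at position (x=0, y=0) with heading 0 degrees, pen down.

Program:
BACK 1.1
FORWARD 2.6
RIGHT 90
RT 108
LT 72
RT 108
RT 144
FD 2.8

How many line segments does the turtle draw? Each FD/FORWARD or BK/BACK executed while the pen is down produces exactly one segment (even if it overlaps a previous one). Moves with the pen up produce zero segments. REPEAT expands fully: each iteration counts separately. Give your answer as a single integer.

Answer: 3

Derivation:
Executing turtle program step by step:
Start: pos=(0,0), heading=0, pen down
BK 1.1: (0,0) -> (-1.1,0) [heading=0, draw]
FD 2.6: (-1.1,0) -> (1.5,0) [heading=0, draw]
RT 90: heading 0 -> 270
RT 108: heading 270 -> 162
LT 72: heading 162 -> 234
RT 108: heading 234 -> 126
RT 144: heading 126 -> 342
FD 2.8: (1.5,0) -> (4.163,-0.865) [heading=342, draw]
Final: pos=(4.163,-0.865), heading=342, 3 segment(s) drawn
Segments drawn: 3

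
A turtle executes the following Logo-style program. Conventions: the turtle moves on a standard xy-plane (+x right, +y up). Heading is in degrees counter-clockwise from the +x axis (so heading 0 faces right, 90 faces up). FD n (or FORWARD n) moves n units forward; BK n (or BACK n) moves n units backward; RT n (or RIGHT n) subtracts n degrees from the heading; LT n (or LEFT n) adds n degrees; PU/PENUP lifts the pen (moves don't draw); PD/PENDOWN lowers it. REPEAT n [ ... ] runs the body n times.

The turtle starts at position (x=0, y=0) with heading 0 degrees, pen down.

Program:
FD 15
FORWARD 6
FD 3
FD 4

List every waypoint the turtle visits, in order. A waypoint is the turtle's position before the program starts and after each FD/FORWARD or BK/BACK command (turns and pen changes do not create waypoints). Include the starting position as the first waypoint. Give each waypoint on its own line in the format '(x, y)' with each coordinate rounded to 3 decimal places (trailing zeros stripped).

Answer: (0, 0)
(15, 0)
(21, 0)
(24, 0)
(28, 0)

Derivation:
Executing turtle program step by step:
Start: pos=(0,0), heading=0, pen down
FD 15: (0,0) -> (15,0) [heading=0, draw]
FD 6: (15,0) -> (21,0) [heading=0, draw]
FD 3: (21,0) -> (24,0) [heading=0, draw]
FD 4: (24,0) -> (28,0) [heading=0, draw]
Final: pos=(28,0), heading=0, 4 segment(s) drawn
Waypoints (5 total):
(0, 0)
(15, 0)
(21, 0)
(24, 0)
(28, 0)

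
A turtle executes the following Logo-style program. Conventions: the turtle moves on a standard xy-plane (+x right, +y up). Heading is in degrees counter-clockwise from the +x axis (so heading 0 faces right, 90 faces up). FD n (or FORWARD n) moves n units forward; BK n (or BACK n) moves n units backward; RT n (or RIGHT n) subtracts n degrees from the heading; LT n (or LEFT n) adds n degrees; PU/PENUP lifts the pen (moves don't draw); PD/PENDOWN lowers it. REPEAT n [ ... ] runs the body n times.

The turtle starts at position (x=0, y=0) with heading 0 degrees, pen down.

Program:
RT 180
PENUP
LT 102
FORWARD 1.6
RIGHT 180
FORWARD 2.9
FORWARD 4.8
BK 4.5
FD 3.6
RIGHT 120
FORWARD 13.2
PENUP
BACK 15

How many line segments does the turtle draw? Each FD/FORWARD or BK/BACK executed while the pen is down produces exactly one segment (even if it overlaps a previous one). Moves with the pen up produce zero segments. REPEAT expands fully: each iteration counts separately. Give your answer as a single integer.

Answer: 0

Derivation:
Executing turtle program step by step:
Start: pos=(0,0), heading=0, pen down
RT 180: heading 0 -> 180
PU: pen up
LT 102: heading 180 -> 282
FD 1.6: (0,0) -> (0.333,-1.565) [heading=282, move]
RT 180: heading 282 -> 102
FD 2.9: (0.333,-1.565) -> (-0.27,1.272) [heading=102, move]
FD 4.8: (-0.27,1.272) -> (-1.268,5.967) [heading=102, move]
BK 4.5: (-1.268,5.967) -> (-0.333,1.565) [heading=102, move]
FD 3.6: (-0.333,1.565) -> (-1.081,5.086) [heading=102, move]
RT 120: heading 102 -> 342
FD 13.2: (-1.081,5.086) -> (11.473,1.007) [heading=342, move]
PU: pen up
BK 15: (11.473,1.007) -> (-2.793,5.643) [heading=342, move]
Final: pos=(-2.793,5.643), heading=342, 0 segment(s) drawn
Segments drawn: 0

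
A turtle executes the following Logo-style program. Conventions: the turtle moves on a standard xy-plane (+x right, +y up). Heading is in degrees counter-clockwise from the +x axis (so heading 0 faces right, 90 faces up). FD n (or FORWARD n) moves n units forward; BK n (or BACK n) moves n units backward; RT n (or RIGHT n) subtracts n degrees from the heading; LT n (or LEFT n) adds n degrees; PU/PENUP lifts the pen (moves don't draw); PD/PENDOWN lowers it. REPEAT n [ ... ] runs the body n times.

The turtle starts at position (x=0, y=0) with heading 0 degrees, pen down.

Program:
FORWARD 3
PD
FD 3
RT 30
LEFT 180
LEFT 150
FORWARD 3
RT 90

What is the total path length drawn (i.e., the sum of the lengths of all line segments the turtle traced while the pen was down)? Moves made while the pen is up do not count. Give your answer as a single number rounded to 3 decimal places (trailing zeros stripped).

Executing turtle program step by step:
Start: pos=(0,0), heading=0, pen down
FD 3: (0,0) -> (3,0) [heading=0, draw]
PD: pen down
FD 3: (3,0) -> (6,0) [heading=0, draw]
RT 30: heading 0 -> 330
LT 180: heading 330 -> 150
LT 150: heading 150 -> 300
FD 3: (6,0) -> (7.5,-2.598) [heading=300, draw]
RT 90: heading 300 -> 210
Final: pos=(7.5,-2.598), heading=210, 3 segment(s) drawn

Segment lengths:
  seg 1: (0,0) -> (3,0), length = 3
  seg 2: (3,0) -> (6,0), length = 3
  seg 3: (6,0) -> (7.5,-2.598), length = 3
Total = 9

Answer: 9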